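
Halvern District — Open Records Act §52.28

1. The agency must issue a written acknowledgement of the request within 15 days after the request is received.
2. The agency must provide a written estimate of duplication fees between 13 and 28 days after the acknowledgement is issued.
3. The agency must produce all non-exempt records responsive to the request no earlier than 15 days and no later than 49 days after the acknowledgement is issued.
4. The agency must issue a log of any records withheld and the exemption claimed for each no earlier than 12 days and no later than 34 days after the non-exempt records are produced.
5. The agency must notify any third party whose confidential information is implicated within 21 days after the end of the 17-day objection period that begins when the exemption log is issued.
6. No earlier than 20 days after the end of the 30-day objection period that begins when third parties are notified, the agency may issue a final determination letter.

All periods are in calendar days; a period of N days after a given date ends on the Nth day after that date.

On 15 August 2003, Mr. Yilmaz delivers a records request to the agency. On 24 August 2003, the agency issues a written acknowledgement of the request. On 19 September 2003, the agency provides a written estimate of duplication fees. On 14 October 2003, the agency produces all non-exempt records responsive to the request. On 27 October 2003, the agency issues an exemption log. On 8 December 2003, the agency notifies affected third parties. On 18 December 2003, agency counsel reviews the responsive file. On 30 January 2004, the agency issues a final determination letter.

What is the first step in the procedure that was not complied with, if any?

Step 1: 15 days after 15 August 2003 (when the request is received) is 30 August 2003; completed 24 August 2003, before the deadline.
Step 2: the window is 13–28 days after 24 August 2003 (when the acknowledgement is issued), so 6 September 2003 through 21 September 2003; 19 September 2003 falls inside that range.
Step 3: the window is 15–49 days after 24 August 2003 (when the acknowledgement is issued), so 8 September 2003 through 12 October 2003; done 14 October 2003 — 2 days after the window closed.
No need to go further; step 3 was not satisfied.

Step 3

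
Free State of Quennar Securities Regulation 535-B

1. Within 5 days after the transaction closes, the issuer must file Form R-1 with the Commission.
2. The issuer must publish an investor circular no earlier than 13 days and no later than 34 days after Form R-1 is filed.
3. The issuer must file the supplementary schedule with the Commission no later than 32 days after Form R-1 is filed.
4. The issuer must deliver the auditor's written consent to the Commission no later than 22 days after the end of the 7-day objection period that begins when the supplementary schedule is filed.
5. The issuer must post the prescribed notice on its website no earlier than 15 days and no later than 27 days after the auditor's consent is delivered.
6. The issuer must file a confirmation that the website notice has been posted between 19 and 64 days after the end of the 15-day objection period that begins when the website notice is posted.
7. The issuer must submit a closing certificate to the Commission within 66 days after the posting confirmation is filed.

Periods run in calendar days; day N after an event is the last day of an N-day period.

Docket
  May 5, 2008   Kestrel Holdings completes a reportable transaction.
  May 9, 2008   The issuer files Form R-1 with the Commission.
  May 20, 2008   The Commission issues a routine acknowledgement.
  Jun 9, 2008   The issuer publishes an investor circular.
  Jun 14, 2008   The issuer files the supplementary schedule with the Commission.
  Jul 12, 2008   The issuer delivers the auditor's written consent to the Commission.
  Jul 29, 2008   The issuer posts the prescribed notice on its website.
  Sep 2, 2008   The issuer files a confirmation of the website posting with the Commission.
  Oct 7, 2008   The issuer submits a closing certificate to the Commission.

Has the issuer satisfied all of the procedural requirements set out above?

No

Step 1 — counting 5 days from May 5, 2008 (when the transaction closes) gives a deadline of May 10, 2008; done May 9, 2008 — timely.
Step 2 — 13 and 34 days from May 9, 2008 (when Form R-1 is filed) are May 22, 2008 and Jun 12, 2008 respectively; done Jun 9, 2008, which is between those dates.
Step 3 — counting 32 days from May 9, 2008 (when Form R-1 is filed) gives a deadline of Jun 10, 2008; done Jun 14, 2008 — 4 days late.
That is the first point of non-compliance.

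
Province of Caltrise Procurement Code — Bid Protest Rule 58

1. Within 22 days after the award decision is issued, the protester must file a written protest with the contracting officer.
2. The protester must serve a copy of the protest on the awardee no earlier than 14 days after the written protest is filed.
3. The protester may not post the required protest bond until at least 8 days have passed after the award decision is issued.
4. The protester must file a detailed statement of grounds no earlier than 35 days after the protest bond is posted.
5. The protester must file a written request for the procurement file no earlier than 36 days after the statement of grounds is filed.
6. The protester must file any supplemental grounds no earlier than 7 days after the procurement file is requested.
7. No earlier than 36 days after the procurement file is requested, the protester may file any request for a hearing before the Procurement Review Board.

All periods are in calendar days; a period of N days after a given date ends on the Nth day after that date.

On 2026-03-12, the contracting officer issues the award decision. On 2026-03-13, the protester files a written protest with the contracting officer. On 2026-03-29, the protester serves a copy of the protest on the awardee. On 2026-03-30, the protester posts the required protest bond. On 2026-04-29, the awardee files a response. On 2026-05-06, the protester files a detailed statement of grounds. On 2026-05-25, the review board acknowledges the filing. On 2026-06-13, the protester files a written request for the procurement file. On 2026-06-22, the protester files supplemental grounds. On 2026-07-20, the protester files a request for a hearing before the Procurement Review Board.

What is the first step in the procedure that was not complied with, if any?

None — every step was satisfied

(1) due by 2026-03-12 + 22 days = 2026-04-03; completed 2026-03-13, before the deadline.
(2) permitted from 2026-03-13 + 14 days = 2026-03-27 onward; done 2026-03-29, after the minimum wait.
(3) permitted from 2026-03-12 + 8 days = 2026-03-20 onward; done 2026-03-30, after the minimum wait.
(4) permitted from 2026-03-30 + 35 days = 2026-05-04 onward; done 2026-05-06 — permitted.
(5) permitted from 2026-05-06 + 36 days = 2026-06-11 onward; done 2026-06-13 — permitted.
(6) permitted from 2026-06-13 + 7 days = 2026-06-20 onward; done 2026-06-22, after the minimum wait.
(7) permitted from 2026-06-13 + 36 days = 2026-07-19 onward; 2026-07-20 is on or after that date.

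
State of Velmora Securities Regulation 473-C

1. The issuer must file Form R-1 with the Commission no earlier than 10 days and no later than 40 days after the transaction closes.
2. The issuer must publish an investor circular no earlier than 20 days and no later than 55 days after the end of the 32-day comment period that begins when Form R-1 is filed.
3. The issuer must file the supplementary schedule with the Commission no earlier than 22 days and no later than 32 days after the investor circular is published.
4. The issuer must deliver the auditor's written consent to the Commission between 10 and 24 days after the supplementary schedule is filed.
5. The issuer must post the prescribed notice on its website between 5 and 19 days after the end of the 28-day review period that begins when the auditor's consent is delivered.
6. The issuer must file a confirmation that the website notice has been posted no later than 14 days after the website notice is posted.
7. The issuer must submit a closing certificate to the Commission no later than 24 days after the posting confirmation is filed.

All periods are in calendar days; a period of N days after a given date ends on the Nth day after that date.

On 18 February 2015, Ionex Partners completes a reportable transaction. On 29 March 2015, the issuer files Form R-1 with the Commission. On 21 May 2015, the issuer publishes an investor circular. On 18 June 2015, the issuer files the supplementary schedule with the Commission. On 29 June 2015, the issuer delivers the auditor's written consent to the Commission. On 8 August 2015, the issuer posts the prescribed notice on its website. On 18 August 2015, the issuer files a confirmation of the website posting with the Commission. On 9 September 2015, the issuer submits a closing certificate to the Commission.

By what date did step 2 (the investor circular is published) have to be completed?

24 June 2015

Form R-1 is filed on 29 March 2015; the 32-day comment period therefore ends 30 April 2015, and step 2 runs from that date. The window is 20–55 days after 30 April 2015; it closes on 24 June 2015.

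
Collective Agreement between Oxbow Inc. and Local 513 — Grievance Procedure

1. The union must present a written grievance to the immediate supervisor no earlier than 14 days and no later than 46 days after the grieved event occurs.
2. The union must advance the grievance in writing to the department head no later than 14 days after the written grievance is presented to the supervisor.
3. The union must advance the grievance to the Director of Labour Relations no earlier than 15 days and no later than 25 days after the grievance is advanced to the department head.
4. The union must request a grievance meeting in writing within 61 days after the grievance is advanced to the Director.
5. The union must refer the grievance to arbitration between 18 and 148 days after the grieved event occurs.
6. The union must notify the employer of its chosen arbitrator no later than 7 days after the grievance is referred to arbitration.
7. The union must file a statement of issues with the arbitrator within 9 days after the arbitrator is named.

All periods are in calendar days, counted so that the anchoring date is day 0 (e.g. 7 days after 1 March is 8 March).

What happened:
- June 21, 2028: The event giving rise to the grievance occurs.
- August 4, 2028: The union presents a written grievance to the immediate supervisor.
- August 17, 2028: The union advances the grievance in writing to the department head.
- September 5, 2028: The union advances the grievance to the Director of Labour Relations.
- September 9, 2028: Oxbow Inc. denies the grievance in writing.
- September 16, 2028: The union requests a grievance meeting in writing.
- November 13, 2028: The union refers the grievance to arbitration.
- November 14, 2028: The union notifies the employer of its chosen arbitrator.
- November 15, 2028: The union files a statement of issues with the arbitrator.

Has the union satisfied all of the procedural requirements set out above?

Step 1 — 14 and 46 days from June 21, 2028 (when the grieved event occurs) are July 5, 2028 and August 6, 2028 respectively; done August 4, 2028, which is between those dates.
Step 2 — counting 14 days from August 4, 2028 (when the written grievance is presented to the supervisor) gives a deadline of August 18, 2028; done August 17, 2028 — timely.
Step 3 — 15 and 25 days from August 17, 2028 (when the grievance is advanced to the department head) are September 1, 2028 and September 11, 2028 respectively; September 5, 2028 falls inside that range.
Step 4 — counting 61 days from September 5, 2028 (when the grievance is advanced to the Director) gives a deadline of November 5, 2028; completed September 16, 2028, before the deadline.
Step 5 — 18 and 148 days from June 21, 2028 (when the grieved event occurs) are July 9, 2028 and November 16, 2028 respectively; done November 13, 2028, which is between those dates.
Step 6 — counting 7 days from November 13, 2028 (when the grievance is referred to arbitration) gives a deadline of November 20, 2028; done November 14, 2028 — timely.
Step 7 — counting 9 days from November 14, 2028 (when the arbitrator is named) gives a deadline of November 23, 2028; done November 15, 2028 — timely.

Yes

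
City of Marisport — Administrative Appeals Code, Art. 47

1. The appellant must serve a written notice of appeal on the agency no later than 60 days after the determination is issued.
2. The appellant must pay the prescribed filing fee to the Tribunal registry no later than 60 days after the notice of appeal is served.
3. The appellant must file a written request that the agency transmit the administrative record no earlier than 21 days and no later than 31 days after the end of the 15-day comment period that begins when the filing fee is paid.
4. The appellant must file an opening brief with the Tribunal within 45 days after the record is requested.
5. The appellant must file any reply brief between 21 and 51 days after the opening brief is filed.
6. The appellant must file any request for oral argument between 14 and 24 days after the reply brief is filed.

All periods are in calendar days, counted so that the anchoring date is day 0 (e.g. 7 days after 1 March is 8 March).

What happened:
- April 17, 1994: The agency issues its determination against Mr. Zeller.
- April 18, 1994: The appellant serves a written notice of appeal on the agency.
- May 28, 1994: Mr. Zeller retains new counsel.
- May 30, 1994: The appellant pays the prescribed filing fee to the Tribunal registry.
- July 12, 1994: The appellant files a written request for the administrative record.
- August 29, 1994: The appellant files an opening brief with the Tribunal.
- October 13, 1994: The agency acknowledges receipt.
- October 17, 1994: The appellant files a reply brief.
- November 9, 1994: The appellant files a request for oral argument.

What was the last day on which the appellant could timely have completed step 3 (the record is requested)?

July 15, 1994

The filing fee is paid on May 30, 1994; the 15-day comment period therefore ends June 14, 1994, and step 3 runs from that date. The window is 21–31 days after June 14, 1994; it closes on July 15, 1994.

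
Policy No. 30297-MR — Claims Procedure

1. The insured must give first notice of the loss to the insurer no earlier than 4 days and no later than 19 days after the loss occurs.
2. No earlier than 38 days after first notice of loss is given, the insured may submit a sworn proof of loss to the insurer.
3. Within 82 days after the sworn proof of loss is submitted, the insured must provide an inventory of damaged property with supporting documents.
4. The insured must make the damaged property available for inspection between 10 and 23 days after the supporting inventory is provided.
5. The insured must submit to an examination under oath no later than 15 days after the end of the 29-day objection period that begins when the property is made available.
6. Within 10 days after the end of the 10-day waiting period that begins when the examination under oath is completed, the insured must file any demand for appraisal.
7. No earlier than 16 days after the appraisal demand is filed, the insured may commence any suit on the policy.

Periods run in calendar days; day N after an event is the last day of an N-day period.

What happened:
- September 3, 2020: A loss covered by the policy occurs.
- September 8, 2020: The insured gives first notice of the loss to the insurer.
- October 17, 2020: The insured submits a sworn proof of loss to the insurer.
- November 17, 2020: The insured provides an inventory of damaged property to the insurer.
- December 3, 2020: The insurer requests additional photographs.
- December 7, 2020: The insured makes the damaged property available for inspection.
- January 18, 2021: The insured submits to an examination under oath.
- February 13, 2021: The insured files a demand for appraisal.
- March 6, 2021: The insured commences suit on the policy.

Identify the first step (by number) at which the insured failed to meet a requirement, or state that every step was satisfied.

Step 6

Step 1: the window is 4–19 days after September 3, 2020 (when the loss occurs), so September 7, 2020 through September 22, 2020; done September 8, 2020, which is between those dates.
Step 2: the earliest permitted date is 38 days after September 8, 2020 (when first notice of loss is given), i.e. October 16, 2020; done October 17, 2020 — permitted.
Step 3: 82 days after October 17, 2020 (when the sworn proof of loss is submitted) is January 7, 2021; done November 17, 2020 — timely.
Step 4: the window is 10–23 days after November 17, 2020 (when the supporting inventory is provided), so November 27, 2020 through December 10, 2020; done December 7, 2020 — within the window.
Step 5: 15 days after January 5, 2021 (end of the 29-day objection period, which began when the property is made available on December 7, 2020) is January 20, 2021; completed January 18, 2021, before the deadline.
Step 6: 10 days after January 28, 2021 (end of the 10-day waiting period, which began when the examination under oath is completed on January 18, 2021) is February 7, 2021; done February 13, 2021 — 6 days late.
Later steps need not be reached.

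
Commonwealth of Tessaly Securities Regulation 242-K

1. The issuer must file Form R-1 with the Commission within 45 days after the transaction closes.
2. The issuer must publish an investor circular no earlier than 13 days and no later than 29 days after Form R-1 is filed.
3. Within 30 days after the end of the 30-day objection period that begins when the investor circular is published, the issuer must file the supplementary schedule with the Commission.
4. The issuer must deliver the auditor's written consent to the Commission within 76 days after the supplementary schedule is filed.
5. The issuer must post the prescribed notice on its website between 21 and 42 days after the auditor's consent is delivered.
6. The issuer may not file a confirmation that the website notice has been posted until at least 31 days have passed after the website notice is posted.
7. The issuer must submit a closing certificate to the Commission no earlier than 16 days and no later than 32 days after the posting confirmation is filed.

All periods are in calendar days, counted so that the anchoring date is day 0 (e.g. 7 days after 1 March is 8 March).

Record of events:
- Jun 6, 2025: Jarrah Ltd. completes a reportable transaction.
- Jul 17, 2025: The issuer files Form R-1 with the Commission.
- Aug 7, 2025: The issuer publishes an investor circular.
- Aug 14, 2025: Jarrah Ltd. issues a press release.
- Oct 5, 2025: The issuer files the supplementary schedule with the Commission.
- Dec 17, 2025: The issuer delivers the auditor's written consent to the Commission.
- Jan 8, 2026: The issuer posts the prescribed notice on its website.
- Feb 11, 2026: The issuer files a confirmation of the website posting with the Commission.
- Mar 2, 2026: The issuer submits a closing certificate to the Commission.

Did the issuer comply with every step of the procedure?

Yes

Step 1: 45 days after Jun 6, 2025 (when the transaction closes) is Jul 21, 2025; completed Jul 17, 2025, before the deadline.
Step 2: the window is 13–29 days after Jul 17, 2025 (when Form R-1 is filed), so Jul 30, 2025 through Aug 15, 2025; Aug 7, 2025 falls inside that range.
Step 3: 30 days after Sep 6, 2025 (end of the 30-day objection period, which began when the investor circular is published on Aug 7, 2025) is Oct 6, 2025; Oct 5, 2025 is within that limit.
Step 4: 76 days after Oct 5, 2025 (when the supplementary schedule is filed) is Dec 20, 2025; completed Dec 17, 2025, before the deadline.
Step 5: the window is 21–42 days after Dec 17, 2025 (when the auditor's consent is delivered), so Jan 7, 2026 through Jan 28, 2026; done Jan 8, 2026 — within the window.
Step 6: the earliest permitted date is 31 days after Jan 8, 2026 (when the website notice is posted), i.e. Feb 8, 2026; Feb 11, 2026 is on or after that date.
Step 7: the window is 16–32 days after Feb 11, 2026 (when the posting confirmation is filed), so Feb 27, 2026 through Mar 15, 2026; done Mar 2, 2026, which is between those dates.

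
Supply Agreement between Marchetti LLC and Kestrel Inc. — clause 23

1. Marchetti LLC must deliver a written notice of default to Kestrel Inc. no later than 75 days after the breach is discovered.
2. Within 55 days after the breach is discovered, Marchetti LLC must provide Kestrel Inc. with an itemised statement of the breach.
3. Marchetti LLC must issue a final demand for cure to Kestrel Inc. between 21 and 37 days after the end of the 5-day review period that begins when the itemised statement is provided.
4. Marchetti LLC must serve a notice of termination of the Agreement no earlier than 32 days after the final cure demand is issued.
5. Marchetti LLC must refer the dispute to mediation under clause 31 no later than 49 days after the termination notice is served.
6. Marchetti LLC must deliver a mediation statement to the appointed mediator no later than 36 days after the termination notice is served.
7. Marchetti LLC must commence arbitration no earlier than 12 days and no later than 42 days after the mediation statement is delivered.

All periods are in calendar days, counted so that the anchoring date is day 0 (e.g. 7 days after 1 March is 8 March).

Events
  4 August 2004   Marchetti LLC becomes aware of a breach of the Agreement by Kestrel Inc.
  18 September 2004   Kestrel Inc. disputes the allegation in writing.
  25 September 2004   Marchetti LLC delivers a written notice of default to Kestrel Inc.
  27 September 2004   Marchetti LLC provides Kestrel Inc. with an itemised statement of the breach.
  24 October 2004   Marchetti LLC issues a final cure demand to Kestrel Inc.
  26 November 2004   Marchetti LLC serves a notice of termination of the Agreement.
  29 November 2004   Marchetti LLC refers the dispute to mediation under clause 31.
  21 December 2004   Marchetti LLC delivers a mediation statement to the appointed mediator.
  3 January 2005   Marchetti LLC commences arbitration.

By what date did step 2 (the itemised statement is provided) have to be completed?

Step 2 runs from 4 August 2004, when the breach is discovered. 55 days after 4 August 2004 is 28 September 2004.

28 September 2004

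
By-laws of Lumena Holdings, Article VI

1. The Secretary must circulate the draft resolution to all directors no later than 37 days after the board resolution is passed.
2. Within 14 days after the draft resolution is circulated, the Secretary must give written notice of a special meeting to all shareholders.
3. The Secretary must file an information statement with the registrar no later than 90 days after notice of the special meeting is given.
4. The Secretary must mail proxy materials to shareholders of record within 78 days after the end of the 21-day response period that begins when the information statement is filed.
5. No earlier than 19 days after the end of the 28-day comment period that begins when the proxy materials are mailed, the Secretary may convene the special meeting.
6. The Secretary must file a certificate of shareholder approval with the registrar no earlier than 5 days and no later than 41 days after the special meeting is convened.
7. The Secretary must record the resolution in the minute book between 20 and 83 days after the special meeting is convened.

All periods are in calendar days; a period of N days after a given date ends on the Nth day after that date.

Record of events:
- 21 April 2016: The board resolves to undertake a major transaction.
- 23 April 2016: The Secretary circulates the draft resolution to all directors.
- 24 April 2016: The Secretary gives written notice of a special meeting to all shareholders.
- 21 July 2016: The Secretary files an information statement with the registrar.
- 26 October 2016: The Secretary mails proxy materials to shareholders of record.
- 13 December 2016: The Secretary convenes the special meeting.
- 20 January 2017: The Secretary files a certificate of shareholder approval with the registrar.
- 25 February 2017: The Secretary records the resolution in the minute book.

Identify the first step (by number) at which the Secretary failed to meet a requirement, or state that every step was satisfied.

Step 1 — counting 37 days from 21 April 2016 (when the board resolution is passed) gives a deadline of 28 May 2016; 23 April 2016 is within that limit.
Step 2 — counting 14 days from 23 April 2016 (when the draft resolution is circulated) gives a deadline of 7 May 2016; done 24 April 2016 — timely.
Step 3 — counting 90 days from 24 April 2016 (when notice of the special meeting is given) gives a deadline of 23 July 2016; completed 21 July 2016, before the deadline.
Step 4 — counting 78 days from 11 August 2016 (end of the 21-day response period, which began when the information statement is filed on 21 July 2016) gives a deadline of 28 October 2016; completed 26 October 2016, before the deadline.
Step 5 — must wait 19 days from 23 November 2016 (end of the 28-day comment period, which began when the proxy materials are mailed on 26 October 2016), so not before 12 December 2016; done 13 December 2016 — permitted.
Step 6 — 5 and 41 days from 13 December 2016 (when the special meeting is convened) are 18 December 2016 and 23 January 2017 respectively; 20 January 2017 falls inside that range.
Step 7 — 20 and 83 days from 13 December 2016 (when the special meeting is convened) are 2 January 2017 and 6 March 2017 respectively; done 25 February 2017, which is between those dates.

None — every step was satisfied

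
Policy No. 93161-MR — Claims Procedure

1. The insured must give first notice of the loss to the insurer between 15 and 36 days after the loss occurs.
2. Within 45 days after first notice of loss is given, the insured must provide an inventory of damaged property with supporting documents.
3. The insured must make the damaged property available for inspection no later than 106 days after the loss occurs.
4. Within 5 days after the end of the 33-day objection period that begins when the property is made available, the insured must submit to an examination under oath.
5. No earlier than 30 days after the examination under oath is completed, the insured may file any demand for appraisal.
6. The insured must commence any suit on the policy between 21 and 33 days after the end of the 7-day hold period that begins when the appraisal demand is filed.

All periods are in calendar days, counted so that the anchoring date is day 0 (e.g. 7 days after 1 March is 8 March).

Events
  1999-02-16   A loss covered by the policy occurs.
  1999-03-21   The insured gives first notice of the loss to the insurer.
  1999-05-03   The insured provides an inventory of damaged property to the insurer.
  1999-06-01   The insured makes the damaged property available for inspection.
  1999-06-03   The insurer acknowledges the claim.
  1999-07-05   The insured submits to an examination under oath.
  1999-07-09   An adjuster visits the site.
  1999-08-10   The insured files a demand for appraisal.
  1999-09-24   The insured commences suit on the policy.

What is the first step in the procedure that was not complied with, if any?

Step 6

Step 1 — 15 and 36 days from 1999-02-16 (when the loss occurs) are 1999-03-03 and 1999-03-24 respectively; done 1999-03-21 — within the window.
Step 2 — counting 45 days from 1999-03-21 (when first notice of loss is given) gives a deadline of 1999-05-05; 1999-05-03 is within that limit.
Step 3 — counting 106 days from 1999-02-16 (when the loss occurs) gives a deadline of 1999-06-02; completed 1999-06-01, before the deadline.
Step 4 — counting 5 days from 1999-07-04 (end of the 33-day objection period, which began when the property is made available on 1999-06-01) gives a deadline of 1999-07-09; 1999-07-05 is within that limit.
Step 5 — must wait 30 days from 1999-07-05 (when the examination under oath is completed), so not before 1999-08-04; 1999-08-10 is on or after that date.
Step 6 — 21 and 33 days from 1999-08-17 (end of the 7-day hold period, which began when the appraisal demand is filed on 1999-08-10) are 1999-09-07 and 1999-09-19 respectively; done 1999-09-24 — 5 days after the window closed.
That is the first point of non-compliance.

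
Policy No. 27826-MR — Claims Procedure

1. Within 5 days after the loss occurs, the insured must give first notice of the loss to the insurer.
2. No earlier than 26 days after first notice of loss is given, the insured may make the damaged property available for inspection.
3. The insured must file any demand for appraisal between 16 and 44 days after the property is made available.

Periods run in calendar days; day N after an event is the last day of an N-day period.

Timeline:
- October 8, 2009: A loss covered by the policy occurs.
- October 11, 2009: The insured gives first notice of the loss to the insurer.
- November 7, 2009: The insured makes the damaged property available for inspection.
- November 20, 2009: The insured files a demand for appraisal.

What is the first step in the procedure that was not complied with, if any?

Step 3

Step 1: 5 days after October 8, 2009 (when the loss occurs) is October 13, 2009; completed October 11, 2009, before the deadline.
Step 2: the earliest permitted date is 26 days after October 11, 2009 (when first notice of loss is given), i.e. November 6, 2009; done November 7, 2009 — permitted.
Step 3: the window is 16–44 days after November 7, 2009 (when the property is made available), so November 23, 2009 through December 21, 2009; November 20, 2009 is 3 days too early.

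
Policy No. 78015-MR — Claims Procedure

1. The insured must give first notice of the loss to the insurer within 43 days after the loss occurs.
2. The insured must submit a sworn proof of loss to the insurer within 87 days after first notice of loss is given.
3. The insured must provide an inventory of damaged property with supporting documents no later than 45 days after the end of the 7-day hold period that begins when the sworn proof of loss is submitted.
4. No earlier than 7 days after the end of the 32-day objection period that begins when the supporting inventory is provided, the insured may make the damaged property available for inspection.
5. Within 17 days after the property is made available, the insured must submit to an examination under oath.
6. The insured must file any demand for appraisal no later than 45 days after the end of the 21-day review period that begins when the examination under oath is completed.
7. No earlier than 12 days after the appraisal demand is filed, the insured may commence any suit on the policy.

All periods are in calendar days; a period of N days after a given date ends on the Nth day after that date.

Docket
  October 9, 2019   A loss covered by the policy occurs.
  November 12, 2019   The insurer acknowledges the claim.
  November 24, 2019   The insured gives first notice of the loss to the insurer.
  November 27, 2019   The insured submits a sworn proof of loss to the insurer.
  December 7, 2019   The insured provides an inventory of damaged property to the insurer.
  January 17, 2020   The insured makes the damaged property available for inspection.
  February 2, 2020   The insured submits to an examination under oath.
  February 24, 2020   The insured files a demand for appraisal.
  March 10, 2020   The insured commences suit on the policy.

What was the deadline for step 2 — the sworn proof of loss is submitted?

Step 2 runs from November 24, 2019, when first notice of loss is given. 87 days after November 24, 2019 is February 19, 2020.

February 19, 2020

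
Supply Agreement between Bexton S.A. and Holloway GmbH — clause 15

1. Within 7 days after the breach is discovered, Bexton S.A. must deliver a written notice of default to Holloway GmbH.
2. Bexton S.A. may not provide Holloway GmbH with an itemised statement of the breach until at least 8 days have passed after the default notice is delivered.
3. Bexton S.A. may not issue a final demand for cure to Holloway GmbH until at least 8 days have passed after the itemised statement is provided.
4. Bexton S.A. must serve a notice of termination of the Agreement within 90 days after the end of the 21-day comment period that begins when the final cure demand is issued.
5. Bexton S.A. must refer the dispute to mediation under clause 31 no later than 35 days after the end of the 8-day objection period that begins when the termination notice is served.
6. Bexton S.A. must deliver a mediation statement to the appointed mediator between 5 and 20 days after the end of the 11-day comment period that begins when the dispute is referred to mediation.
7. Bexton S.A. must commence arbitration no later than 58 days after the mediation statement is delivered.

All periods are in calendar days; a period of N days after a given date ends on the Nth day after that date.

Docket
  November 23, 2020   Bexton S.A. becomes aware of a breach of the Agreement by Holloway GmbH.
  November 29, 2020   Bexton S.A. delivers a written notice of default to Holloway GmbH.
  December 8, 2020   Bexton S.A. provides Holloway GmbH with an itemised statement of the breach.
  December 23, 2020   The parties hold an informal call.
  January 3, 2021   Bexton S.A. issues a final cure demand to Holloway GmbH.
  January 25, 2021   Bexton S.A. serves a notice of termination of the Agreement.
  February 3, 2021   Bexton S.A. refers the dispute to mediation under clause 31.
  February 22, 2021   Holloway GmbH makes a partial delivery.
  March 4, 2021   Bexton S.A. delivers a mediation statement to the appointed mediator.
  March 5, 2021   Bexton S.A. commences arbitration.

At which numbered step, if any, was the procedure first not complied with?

Step 1 — counting 7 days from November 23, 2020 (when the breach is discovered) gives a deadline of November 30, 2020; November 29, 2020 is within that limit.
Step 2 — must wait 8 days from November 29, 2020 (when the default notice is delivered), so not before December 7, 2020; December 8, 2020 is on or after that date.
Step 3 — must wait 8 days from December 8, 2020 (when the itemised statement is provided), so not before December 16, 2020; done January 3, 2021, after the minimum wait.
Step 4 — counting 90 days from January 24, 2021 (end of the 21-day comment period, which began when the final cure demand is issued on January 3, 2021) gives a deadline of April 24, 2021; completed January 25, 2021, before the deadline.
Step 5 — counting 35 days from February 2, 2021 (end of the 8-day objection period, which began when the termination notice is served on January 25, 2021) gives a deadline of March 9, 2021; February 3, 2021 is within that limit.
Step 6 — 5 and 20 days from February 14, 2021 (end of the 11-day comment period, which began when the dispute is referred to mediation on February 3, 2021) are February 19, 2021 and March 6, 2021 respectively; done March 4, 2021 — within the window.
Step 7 — counting 58 days from March 4, 2021 (when the mediation statement is delivered) gives a deadline of May 1, 2021; completed March 5, 2021, before the deadline.

None — every step was satisfied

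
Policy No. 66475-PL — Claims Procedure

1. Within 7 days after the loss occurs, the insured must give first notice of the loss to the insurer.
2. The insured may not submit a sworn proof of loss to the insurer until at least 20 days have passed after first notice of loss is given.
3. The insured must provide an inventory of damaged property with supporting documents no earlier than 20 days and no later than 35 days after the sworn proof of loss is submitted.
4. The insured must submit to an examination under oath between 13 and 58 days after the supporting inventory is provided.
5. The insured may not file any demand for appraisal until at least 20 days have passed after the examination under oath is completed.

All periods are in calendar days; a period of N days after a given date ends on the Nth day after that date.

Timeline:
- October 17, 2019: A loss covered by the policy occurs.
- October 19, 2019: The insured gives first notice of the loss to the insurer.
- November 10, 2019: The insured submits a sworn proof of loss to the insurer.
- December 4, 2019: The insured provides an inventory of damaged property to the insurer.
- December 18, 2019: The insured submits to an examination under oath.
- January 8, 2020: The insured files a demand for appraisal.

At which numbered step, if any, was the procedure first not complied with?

Step 1: 7 days after October 17, 2019 (when the loss occurs) is October 24, 2019; completed October 19, 2019, before the deadline.
Step 2: the earliest permitted date is 20 days after October 19, 2019 (when first notice of loss is given), i.e. November 8, 2019; done November 10, 2019 — permitted.
Step 3: the window is 20–35 days after November 10, 2019 (when the sworn proof of loss is submitted), so November 30, 2019 through December 15, 2019; done December 4, 2019 — within the window.
Step 4: the window is 13–58 days after December 4, 2019 (when the supporting inventory is provided), so December 17, 2019 through January 31, 2020; December 18, 2019 falls inside that range.
Step 5: the earliest permitted date is 20 days after December 18, 2019 (when the examination under oath is completed), i.e. January 7, 2020; done January 8, 2020 — permitted.

None — every step was satisfied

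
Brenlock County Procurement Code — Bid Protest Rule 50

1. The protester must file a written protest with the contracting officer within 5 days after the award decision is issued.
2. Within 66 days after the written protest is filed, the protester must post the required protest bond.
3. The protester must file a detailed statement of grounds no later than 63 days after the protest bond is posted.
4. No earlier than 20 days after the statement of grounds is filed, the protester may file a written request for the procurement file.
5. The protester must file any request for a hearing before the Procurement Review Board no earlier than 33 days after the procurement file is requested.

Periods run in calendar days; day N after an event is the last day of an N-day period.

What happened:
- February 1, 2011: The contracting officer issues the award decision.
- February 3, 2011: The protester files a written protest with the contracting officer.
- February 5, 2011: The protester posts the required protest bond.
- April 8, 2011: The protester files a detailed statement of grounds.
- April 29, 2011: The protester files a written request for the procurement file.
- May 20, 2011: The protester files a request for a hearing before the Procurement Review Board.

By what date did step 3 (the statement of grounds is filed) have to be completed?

April 9, 2011

Step 3 runs from February 5, 2011, when the protest bond is posted. 63 days after February 5, 2011 is April 9, 2011.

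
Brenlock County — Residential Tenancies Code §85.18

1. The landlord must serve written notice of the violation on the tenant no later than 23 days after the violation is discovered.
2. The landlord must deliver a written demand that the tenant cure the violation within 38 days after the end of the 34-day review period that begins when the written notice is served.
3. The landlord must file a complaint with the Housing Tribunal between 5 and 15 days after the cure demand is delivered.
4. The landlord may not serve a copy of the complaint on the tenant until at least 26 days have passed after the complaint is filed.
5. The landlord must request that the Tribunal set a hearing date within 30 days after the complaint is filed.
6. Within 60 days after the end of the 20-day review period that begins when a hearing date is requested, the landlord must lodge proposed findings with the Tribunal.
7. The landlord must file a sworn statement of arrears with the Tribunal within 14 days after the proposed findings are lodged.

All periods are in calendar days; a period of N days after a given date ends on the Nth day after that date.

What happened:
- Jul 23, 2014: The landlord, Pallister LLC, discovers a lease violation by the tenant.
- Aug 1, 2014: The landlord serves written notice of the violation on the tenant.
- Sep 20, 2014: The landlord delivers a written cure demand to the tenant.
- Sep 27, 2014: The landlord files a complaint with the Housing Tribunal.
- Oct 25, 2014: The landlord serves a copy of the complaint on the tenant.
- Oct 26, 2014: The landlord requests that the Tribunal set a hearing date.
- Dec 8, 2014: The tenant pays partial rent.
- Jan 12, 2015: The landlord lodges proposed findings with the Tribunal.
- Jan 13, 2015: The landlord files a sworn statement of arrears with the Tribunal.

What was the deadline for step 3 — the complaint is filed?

Step 3 runs from Sep 20, 2014, when the cure demand is delivered. The window is 5–15 days after Sep 20, 2014; it closes on Oct 5, 2014.

Oct 5, 2014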